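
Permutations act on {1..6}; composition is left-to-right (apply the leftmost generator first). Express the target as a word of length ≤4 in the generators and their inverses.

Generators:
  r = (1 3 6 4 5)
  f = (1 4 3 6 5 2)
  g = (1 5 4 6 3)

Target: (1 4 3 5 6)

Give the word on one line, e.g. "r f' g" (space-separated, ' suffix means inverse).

r' r'

  after r': (1 5 4 6 3)
  after r': (1 4 3 5 6)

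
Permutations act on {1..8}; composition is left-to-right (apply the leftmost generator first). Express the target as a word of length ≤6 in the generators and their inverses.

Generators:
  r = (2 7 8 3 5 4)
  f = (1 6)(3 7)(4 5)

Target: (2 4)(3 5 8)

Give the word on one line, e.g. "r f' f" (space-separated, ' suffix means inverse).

f' r f' r r

  after f': (1 6)(3 7)(4 5)
  after r: (1 6)(2 7 5)(3 8)
  after f': (2 3 8 7 4 5)
  after r: (2 5 7)
  after r: (2 4)(3 5 8)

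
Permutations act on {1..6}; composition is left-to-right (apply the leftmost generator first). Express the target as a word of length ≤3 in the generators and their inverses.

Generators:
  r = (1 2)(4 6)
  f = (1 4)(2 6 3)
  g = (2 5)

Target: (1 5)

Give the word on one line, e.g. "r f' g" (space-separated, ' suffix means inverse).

r g r

  after r: (1 2)(4 6)
  after g: (1 5 2)(4 6)
  after r: (1 5)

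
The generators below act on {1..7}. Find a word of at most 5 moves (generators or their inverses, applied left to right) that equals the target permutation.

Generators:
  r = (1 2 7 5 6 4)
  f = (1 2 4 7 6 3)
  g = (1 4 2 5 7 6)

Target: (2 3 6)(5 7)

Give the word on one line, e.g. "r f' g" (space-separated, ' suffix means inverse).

  after f': (1 3 6 7 4 2)
  after f': (1 6 4)(2 3 7)
  after r': (1 5 7)(2 3)
  after g': (1 2 3 4)(6 7)
  after r': (2 3 6)(5 7)

f' f' r' g' r'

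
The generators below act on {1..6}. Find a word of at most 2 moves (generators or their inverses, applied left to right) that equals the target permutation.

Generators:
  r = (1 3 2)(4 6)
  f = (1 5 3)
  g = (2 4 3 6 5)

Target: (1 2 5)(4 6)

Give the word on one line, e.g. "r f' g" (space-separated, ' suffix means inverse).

  after r': (1 2 3)(4 6)
  after f': (1 2 5)(4 6)

r' f'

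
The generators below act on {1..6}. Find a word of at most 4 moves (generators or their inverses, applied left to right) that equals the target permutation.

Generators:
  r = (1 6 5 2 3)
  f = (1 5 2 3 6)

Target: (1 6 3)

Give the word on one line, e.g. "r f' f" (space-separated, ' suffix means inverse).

  after f: (1 5 2 3 6)
  after r': (1 6 3)

f r'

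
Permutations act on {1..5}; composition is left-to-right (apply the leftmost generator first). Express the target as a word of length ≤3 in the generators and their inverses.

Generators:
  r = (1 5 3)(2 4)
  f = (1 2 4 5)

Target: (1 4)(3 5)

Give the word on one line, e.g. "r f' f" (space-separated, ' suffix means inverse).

  after r: (1 5 3)(2 4)
  after f': (1 4)(3 5)

r f'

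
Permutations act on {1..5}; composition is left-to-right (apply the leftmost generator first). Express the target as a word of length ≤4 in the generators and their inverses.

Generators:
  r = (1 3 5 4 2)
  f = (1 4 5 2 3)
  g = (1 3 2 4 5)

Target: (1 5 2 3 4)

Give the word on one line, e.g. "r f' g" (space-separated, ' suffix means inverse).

r' r' r'

  after r': (1 2 4 5 3)
  after r': (1 4 3 2 5)
  after r': (1 5 2 3 4)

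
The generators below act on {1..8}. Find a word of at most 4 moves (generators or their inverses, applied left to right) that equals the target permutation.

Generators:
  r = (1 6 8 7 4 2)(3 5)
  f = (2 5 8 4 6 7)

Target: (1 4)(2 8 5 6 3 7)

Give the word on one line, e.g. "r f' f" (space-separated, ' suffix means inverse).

  after f': (2 7 6 4 8 5)
  after r: (1 6 2 4 7 8 3 5)
  after f: (1 7 4 2 6 5)(3 8)
  after r: (1 4)(2 8 5 6 3 7)

f' r f r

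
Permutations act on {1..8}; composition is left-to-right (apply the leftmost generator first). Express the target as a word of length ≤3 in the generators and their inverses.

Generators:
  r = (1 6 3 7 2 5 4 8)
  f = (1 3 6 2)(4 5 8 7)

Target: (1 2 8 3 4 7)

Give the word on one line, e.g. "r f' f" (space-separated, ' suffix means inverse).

  after r: (1 6 3 7 2 5 4 8)
  after f: (1 2 8 3 4 7)

r f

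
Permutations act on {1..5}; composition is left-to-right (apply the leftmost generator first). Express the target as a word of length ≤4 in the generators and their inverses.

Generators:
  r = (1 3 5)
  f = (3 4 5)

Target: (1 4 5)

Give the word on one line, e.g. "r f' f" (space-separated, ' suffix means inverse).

  after f': (3 5 4)
  after f': (3 4 5)
  after r': (1 5)(3 4)
  after f': (1 4 5)

f' f' r' f'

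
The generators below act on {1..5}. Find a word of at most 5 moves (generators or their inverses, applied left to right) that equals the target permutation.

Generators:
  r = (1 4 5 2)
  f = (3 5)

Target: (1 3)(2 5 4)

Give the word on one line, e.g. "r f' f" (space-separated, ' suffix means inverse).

f r' f' r' f'

  after f: (3 5)
  after r': (1 2 5 3 4)
  after f': (1 2 3 4)
  after r': (1 5 4 2 3)
  after f': (1 3)(2 5 4)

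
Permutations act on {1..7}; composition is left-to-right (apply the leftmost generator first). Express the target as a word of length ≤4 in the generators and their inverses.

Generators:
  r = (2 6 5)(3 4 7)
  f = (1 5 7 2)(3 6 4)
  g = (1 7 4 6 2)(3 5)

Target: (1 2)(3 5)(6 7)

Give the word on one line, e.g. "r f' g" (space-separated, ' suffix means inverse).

r' f'

  after r': (2 5 6)(3 7 4)
  after f': (1 2)(3 5)(6 7)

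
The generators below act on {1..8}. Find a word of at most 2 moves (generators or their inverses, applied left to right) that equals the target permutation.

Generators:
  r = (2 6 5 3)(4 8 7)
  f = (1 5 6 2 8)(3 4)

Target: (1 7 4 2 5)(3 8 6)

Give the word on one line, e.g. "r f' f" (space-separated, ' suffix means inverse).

f' r

  after f': (1 8 2 6 5)(3 4)
  after r: (1 7 4 2 5)(3 8 6)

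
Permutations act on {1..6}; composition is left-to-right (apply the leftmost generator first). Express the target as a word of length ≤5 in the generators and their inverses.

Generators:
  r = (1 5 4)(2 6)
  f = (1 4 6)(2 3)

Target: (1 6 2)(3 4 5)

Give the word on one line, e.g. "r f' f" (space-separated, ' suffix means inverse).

r f r' f'

  after r: (1 5 4)(2 6)
  after f: (1 5 6 3 2)
  after r': (2 4 5)(3 6)
  after f': (1 6 2)(3 4 5)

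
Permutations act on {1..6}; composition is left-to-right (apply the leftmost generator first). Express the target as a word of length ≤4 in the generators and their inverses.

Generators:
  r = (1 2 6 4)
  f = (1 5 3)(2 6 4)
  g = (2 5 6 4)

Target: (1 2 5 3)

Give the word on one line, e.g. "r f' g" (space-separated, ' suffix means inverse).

  after f: (1 5 3)(2 6 4)
  after g': (1 2 5 3)

f g'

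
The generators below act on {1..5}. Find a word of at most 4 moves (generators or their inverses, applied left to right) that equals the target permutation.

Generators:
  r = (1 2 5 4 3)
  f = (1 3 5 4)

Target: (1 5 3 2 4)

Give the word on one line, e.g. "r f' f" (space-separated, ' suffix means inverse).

  after r': (1 3 4 5 2)
  after f': (2 4 3 5)
  after r': (1 3 2 5)
  after f: (1 5 3 2 4)

r' f' r' f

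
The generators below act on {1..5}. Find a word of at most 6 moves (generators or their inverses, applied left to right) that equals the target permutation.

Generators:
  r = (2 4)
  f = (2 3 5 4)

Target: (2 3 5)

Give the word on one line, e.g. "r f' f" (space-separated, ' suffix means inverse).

f' f' f' r'

  after f': (2 4 5 3)
  after f': (2 5)(3 4)
  after f': (2 3 5 4)
  after r': (2 3 5)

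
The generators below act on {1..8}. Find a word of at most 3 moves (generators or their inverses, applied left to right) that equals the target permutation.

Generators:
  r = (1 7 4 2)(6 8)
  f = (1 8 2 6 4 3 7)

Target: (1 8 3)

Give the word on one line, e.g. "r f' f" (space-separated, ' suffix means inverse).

r f f

  after r: (1 7 4 2)(6 8)
  after f: (2 8 4 6)(3 7)
  after f: (1 8 3)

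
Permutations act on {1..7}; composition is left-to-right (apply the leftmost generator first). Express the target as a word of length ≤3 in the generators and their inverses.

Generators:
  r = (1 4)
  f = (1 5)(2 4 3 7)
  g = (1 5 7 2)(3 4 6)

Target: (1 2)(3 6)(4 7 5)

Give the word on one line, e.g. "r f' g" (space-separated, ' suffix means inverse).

g g f

  after g: (1 5 7 2)(3 4 6)
  after g: (1 7)(2 5)(3 6 4)
  after f: (1 2)(3 6)(4 7 5)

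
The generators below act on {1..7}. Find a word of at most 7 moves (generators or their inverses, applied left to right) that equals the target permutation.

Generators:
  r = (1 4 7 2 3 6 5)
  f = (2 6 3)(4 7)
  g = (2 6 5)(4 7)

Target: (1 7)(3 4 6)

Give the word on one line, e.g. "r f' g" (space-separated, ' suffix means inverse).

f' r g r' f'

  after f': (2 3 6)(4 7)
  after r: (1 4 2 6 3 5)
  after g: (1 7 4 6 3 2 5)
  after r': (1 4 3 7)(2 6)
  after f': (1 7)(3 4 6)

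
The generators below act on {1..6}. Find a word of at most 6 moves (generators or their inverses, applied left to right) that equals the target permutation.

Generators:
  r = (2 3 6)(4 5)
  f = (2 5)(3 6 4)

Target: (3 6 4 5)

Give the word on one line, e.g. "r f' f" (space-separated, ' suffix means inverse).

f f r' f' r'

  after f: (2 5)(3 6 4)
  after f: (3 4 6)
  after r': (2 6)(3 5 4)
  after f': (2 3)(5 6)
  after r': (3 6 4 5)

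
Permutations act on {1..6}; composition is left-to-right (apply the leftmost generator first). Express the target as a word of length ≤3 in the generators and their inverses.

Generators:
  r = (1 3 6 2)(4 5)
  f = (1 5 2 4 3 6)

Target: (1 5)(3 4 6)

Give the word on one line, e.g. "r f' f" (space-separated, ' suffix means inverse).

  after r': (1 2 6 3)(4 5)
  after f: (1 4 2)(3 5)
  after r': (1 5)(3 4 6)

r' f r'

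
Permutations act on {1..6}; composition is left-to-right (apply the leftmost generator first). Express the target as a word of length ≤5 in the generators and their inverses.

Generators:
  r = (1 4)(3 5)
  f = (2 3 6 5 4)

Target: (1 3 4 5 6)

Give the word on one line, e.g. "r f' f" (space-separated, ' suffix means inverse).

  after f': (2 4 5 6 3)
  after r: (1 4 3 2)(5 6)
  after f: (1 2)(4 6)
  after r': (1 2 4 6)(3 5)
  after f: (1 3 4 5 6)

f' r f r' f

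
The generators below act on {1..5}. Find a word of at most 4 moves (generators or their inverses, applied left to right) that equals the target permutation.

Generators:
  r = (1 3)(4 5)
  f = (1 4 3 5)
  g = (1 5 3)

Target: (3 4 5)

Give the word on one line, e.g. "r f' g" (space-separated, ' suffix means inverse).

f g f'

  after f: (1 4 3 5)
  after g: (1 4)
  after f': (3 4 5)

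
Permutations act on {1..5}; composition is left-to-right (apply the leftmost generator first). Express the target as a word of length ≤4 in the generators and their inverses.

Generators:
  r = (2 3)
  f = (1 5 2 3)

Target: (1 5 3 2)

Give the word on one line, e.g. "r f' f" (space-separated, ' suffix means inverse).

f' r' f'

  after f': (1 3 2 5)
  after r': (1 2 5)
  after f': (1 5 3 2)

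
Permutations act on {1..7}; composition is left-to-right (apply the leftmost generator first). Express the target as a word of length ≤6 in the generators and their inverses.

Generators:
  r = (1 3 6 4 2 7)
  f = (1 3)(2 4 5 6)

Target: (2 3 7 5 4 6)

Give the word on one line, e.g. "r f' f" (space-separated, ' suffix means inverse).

  after f': (1 3)(2 6 5 4)
  after r': (2 3 7)(5 6)
  after f: (1 3 7 4 5 2)
  after f: (2 3 7 5 4 6)

f' r' f f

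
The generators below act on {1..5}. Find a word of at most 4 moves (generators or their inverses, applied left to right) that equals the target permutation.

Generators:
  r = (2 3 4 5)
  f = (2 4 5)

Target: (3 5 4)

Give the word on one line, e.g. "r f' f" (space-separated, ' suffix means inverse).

  after r: (2 3 4 5)
  after f: (2 3 5 4)
  after f: (2 3)
  after r': (3 5 4)

r f f r'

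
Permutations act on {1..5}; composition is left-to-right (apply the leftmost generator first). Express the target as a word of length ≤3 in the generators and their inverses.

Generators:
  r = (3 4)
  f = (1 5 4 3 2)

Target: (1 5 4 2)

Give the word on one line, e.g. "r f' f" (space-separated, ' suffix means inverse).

r' f

  after r': (3 4)
  after f: (1 5 4 2)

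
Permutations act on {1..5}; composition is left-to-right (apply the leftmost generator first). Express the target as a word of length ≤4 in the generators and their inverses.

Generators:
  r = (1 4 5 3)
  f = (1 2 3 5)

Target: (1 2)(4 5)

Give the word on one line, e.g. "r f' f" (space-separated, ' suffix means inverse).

r' f'

  after r': (1 3 5 4)
  after f': (1 2)(4 5)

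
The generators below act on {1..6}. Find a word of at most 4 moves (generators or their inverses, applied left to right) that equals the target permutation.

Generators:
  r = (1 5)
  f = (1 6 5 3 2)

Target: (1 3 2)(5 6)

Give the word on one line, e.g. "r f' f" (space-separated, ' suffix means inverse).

r' f

  after r': (1 5)
  after f: (1 3 2)(5 6)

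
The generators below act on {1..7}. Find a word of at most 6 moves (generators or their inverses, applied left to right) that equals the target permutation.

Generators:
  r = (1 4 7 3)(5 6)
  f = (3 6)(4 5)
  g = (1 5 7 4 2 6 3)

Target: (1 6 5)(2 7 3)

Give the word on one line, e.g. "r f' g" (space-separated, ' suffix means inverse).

g r' f' g'

  after g: (1 5 7 4 2 6 3)
  after r': (1 6 7)(2 5 4)
  after f': (1 3 6 7)(2 4)
  after g': (1 6 5)(2 7 3)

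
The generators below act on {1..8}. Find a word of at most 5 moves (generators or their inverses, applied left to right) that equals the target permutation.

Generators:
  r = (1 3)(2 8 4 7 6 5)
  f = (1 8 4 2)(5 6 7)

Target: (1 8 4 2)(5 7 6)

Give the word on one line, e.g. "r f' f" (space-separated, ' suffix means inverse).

f f f f f

  after f: (1 8 4 2)(5 6 7)
  after f: (1 4)(2 8)(5 7 6)
  after f: (1 2 4 8)
  after f: (5 6 7)
  after f: (1 8 4 2)(5 7 6)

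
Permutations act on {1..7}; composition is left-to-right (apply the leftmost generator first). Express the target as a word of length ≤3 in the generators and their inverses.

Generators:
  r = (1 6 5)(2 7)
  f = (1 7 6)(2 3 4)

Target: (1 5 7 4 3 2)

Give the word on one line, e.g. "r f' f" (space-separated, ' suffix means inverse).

  after r': (1 5 6)(2 7)
  after f': (1 5 7 4 3 2)

r' f'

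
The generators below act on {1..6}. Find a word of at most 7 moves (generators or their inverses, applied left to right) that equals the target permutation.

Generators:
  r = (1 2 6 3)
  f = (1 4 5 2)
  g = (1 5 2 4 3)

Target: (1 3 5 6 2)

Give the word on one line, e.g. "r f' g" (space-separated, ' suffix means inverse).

  after r': (1 3 6 2)
  after f: (1 3 6)(2 4 5)
  after r: (2 4 5 6)
  after g': (1 3 4)(5 6)
  after f: (1 3 5 6 2)

r' f r g' f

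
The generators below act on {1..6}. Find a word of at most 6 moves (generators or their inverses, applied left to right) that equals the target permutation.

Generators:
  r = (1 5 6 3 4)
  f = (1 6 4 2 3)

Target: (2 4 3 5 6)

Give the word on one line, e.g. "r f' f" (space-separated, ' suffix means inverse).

f r' f' r'

  after f: (1 6 4 2 3)
  after r': (1 5)(2 6 3 4)
  after f': (1 5 3 6 2)
  after r': (2 4 3 5 6)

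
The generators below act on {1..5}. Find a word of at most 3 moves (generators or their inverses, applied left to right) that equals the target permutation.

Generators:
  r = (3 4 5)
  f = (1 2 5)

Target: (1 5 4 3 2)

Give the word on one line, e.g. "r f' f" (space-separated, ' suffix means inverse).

  after r': (3 5 4)
  after f': (1 5 4 3 2)

r' f'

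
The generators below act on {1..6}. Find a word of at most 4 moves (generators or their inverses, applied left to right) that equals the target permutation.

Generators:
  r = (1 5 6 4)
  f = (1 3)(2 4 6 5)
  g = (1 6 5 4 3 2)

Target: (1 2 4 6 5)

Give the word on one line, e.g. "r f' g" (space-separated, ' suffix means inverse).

g' f' g f'

  after g': (1 2 3 4 5 6)
  after f': (1 5 4 6 3 2)
  after g: (1 4 5 3)(2 6)
  after f': (1 2 4 6 5)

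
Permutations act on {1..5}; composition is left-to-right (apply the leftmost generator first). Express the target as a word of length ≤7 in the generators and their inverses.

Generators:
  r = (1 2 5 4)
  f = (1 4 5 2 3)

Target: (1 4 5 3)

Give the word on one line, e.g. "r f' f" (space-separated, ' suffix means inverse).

r' f' r' r' f'

  after r': (1 4 5 2)
  after f': (2 3)
  after r': (1 4 5 2 3)
  after r': (1 5)(2 3 4)
  after f': (1 4 5 3)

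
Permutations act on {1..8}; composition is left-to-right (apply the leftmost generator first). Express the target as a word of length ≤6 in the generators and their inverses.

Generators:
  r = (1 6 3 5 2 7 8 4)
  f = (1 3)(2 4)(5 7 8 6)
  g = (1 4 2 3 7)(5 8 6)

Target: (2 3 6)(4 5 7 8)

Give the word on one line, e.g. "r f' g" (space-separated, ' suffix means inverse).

g f r' f g

  after g: (1 4 2 3 7)(5 8 6)
  after f: (1 2)(3 8 5 6 7)
  after r': (1 5)(2 4 8 3 7 6)
  after f: (1 7 5 3 8)(4 6)
  after g: (2 3 6)(4 5 7 8)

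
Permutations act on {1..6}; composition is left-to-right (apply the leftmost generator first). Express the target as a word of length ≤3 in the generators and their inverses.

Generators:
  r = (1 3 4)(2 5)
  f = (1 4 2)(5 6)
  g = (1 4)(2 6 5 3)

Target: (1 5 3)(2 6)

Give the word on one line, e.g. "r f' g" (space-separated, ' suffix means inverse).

r g'

  after r: (1 3 4)(2 5)
  after g': (1 5 3)(2 6)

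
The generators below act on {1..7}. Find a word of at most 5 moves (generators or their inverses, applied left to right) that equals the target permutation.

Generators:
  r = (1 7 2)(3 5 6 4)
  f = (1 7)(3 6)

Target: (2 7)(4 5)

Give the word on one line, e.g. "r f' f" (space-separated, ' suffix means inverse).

f r r

  after f: (1 7)(3 6)
  after r: (1 2)(3 4)(5 6)
  after r: (2 7)(4 5)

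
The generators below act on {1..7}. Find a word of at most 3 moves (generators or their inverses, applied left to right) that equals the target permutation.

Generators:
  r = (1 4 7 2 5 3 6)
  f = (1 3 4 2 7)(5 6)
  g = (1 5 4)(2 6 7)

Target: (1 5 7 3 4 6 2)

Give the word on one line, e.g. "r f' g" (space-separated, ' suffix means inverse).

  after g': (1 4 5)(2 7 6)
  after r': (2 4)(3 5 6 7)
  after g: (1 5 7 3 4 6 2)

g' r' g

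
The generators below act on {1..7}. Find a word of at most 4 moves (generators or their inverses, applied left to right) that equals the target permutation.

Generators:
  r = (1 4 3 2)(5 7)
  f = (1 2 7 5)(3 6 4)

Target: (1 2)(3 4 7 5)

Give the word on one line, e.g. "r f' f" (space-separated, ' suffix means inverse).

f r f

  after f: (1 2 7 5)(3 6 4)
  after r: (2 5 4)(3 6)
  after f: (1 2)(3 4 7 5)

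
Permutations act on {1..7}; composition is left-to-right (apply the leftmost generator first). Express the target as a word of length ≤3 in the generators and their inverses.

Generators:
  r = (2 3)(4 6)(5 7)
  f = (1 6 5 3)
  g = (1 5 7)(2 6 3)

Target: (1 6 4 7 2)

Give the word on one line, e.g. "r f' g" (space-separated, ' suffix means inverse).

  after r: (2 3)(4 6)(5 7)
  after f': (1 3 2 5 7 6 4)
  after g': (1 6 4 7 2)

r f' g'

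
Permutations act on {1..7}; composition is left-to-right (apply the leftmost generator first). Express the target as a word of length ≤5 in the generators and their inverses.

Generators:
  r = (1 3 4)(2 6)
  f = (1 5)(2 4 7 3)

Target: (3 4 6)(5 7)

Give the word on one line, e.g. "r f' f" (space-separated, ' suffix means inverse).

  after f': (1 5)(2 3 7 4)
  after r: (1 5 3 7)(2 4 6)
  after f': (3 4 6)(5 7)

f' r f'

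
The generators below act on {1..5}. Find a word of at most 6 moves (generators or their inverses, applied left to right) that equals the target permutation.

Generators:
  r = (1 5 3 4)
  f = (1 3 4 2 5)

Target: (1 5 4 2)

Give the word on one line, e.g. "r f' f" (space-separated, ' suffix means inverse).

  after f': (1 5 2 4 3)
  after f': (1 2 3 5 4)
  after f': (1 4 5 3 2)
  after f': (1 3 4 2 5)
  after r': (1 5 4 2)

f' f' f' f' r'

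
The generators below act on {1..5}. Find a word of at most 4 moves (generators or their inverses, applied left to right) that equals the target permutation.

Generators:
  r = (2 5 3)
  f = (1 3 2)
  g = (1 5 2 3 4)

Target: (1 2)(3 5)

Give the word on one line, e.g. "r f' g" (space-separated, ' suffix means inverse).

f r

  after f: (1 3 2)
  after r: (1 2)(3 5)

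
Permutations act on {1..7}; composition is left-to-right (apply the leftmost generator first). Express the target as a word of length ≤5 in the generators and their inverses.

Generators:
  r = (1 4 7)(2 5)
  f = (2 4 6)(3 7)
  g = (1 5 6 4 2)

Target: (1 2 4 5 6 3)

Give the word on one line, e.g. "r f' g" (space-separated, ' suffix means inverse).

f' r f'

  after f': (2 6 4)(3 7)
  after r: (1 4 5 2 6 7 3)
  after f': (1 2 4 5 6 3)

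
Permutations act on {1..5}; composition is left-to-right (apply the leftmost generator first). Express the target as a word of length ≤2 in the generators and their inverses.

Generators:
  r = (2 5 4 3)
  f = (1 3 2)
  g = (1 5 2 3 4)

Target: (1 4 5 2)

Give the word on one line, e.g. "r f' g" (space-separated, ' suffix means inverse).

  after f: (1 3 2)
  after r': (1 4 5 2)

f r'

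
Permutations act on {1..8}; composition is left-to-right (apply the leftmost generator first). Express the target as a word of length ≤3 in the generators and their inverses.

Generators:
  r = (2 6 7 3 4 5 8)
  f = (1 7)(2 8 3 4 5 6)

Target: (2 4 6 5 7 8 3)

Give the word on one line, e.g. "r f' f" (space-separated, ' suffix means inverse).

  after r': (2 8 5 4 3 7 6)
  after r': (2 5 3 6 8 4 7)
  after r': (2 4 6 5 7 8 3)

r' r' r'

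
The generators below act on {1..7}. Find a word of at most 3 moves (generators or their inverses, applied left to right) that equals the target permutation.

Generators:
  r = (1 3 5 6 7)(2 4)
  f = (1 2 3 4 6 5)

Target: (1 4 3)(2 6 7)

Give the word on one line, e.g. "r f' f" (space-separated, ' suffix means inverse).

  after r: (1 3 5 6 7)(2 4)
  after f: (1 4 3)(2 6 7)

r f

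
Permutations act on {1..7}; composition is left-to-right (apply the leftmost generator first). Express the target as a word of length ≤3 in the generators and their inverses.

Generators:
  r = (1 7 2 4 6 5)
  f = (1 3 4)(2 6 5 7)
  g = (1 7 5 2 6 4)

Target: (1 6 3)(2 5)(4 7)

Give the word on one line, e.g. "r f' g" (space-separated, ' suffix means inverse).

  after r': (1 5 6 4 2 7)
  after f': (1 6 3)(2 5)(4 7)

r' f'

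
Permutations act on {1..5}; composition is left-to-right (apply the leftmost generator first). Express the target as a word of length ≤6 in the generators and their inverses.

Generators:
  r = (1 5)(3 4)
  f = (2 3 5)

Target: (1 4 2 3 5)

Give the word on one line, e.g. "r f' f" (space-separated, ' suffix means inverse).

  after f: (2 3 5)
  after r: (1 5 2 4 3)
  after f': (1 3)(2 4)
  after r: (1 4 2 3 5)

f r f' r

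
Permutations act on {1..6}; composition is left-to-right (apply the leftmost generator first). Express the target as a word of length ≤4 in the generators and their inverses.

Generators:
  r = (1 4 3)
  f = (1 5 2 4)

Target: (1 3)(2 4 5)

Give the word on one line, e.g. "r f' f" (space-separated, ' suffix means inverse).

  after r: (1 4 3)
  after r: (1 3 4)
  after f: (1 3)(2 4 5)

r r f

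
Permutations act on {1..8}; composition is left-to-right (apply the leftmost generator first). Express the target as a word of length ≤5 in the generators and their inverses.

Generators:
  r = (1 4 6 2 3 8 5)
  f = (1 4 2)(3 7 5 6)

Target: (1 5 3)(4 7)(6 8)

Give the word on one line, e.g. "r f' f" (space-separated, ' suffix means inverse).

f' r' f'

  after f': (1 2 4)(3 6 5 7)
  after r': (1 6 8 3 4 5 7 2)
  after f': (1 5 3)(4 7)(6 8)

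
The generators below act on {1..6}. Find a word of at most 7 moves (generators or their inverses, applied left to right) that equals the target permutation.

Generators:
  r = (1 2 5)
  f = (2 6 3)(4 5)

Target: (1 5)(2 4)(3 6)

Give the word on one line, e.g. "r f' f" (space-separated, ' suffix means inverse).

  after f': (2 3 6)(4 5)
  after r': (1 5 4 2 3 6)
  after f: (1 4 6)
  after r: (1 4 6 2 5)
  after f': (1 5)(2 4)(3 6)

f' r' f r f'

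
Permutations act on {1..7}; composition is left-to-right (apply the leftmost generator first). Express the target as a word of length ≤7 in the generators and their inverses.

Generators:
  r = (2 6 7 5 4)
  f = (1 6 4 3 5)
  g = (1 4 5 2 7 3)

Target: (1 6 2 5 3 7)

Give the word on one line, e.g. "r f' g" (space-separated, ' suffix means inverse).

  after g': (1 3 7 2 5 4)
  after f: (1 5 3 7 2)(4 6)
  after g': (1 4 6)(2 3)(5 7)
  after f': (1 6 5 7 3 2 4)
  after g: (1 6 2 5 3 7)

g' f g' f' g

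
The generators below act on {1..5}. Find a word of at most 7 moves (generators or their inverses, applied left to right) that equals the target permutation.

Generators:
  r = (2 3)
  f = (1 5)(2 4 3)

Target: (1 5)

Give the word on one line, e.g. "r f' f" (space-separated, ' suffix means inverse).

  after r: (2 3)
  after f: (1 5)(3 4)
  after f: (2 4)
  after r: (2 4 3)
  after f': (1 5)

r f f r f'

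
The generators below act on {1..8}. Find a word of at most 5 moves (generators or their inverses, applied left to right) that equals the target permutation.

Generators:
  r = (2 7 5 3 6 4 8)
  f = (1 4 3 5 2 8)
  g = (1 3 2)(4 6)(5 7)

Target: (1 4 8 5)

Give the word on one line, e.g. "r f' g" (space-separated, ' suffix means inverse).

  after f': (1 8 2 5 3 4)
  after g': (1 8 3 6 4 2 7 5)
  after r': (1 4 8 5)

f' g' r'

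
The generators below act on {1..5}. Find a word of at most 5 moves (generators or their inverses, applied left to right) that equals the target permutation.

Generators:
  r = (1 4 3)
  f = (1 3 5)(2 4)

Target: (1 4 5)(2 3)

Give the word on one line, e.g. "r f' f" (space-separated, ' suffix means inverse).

f r' f r f

  after f: (1 3 5)(2 4)
  after r': (1 4 2)(3 5)
  after f: (1 2 3)
  after r: (1 2)(3 4)
  after f: (1 4 5)(2 3)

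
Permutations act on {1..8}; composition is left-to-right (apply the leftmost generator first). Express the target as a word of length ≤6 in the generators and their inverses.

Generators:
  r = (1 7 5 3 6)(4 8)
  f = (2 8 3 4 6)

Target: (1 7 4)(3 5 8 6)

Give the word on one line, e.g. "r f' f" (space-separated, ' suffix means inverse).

  after f: (2 8 3 4 6)
  after r: (1 7 5 3 8 6 2 4)
  after r: (1 5 6 2 8)(3 4 7)
  after f': (1 5 4 7 8)
  after r': (1 7 4)(3 5 8 6)

f r r f' r'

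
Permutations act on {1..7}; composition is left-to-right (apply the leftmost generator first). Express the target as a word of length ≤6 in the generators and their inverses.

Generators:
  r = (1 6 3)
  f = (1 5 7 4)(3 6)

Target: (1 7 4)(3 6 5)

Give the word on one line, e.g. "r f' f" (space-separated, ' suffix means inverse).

r' f' r' f' f'

  after r': (1 3 6)
  after f': (1 6 4 7 5)
  after r': (3 6 4 7 5)
  after f': (1 4 5 6 7)
  after f': (1 7 4)(3 6 5)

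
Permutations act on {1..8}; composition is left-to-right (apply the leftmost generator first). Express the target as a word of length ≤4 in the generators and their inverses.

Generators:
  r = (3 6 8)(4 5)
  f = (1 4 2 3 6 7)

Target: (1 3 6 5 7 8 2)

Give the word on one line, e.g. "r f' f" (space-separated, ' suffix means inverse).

  after r': (3 8 6)(4 5)
  after f': (1 7 6 2 4 5)(3 8)
  after f': (1 6 4 5 7 3 8 2)
  after r': (1 3 6 5 7 8 2)

r' f' f' r'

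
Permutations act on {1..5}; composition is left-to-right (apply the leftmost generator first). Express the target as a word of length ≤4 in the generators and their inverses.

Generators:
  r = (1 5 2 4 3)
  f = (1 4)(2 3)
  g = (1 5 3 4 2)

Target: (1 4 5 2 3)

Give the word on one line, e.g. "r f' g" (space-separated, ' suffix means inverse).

g' g'

  after g': (1 2 4 3 5)
  after g': (1 4 5 2 3)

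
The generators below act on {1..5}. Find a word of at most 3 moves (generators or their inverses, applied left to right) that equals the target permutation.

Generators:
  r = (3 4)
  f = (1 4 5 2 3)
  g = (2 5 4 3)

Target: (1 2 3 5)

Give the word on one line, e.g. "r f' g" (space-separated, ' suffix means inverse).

f' f' r'

  after f': (1 3 2 5 4)
  after f': (1 2 4 3 5)
  after r': (1 2 3 5)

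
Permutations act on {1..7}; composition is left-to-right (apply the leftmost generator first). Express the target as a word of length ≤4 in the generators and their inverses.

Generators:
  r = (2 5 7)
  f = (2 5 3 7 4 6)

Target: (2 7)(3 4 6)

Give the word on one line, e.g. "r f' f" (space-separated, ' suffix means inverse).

f' r' f' f'

  after f': (2 6 4 7 3 5)
  after r': (2 6 4 5 7 3)
  after f': (2 4)(3 6 7 5)
  after f': (2 7)(3 4 6)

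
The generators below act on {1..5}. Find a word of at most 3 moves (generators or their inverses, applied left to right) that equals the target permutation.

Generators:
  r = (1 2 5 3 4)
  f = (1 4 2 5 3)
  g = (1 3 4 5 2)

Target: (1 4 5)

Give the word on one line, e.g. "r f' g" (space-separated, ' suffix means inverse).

g' f'

  after g': (1 2 5 4 3)
  after f': (1 4 5)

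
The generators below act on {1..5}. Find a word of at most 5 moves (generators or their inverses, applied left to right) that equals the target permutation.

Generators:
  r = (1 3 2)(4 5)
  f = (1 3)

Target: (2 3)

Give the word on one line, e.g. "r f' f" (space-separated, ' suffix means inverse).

f r f r' f'

  after f: (1 3)
  after r: (1 2)(4 5)
  after f: (1 2 3)(4 5)
  after r': (1 3 2)
  after f': (2 3)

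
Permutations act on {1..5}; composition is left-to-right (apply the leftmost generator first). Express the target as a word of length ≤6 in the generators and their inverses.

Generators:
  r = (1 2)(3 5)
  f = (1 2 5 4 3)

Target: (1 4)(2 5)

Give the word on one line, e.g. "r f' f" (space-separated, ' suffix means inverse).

  after f': (1 3 4 5 2)
  after r: (1 5)(3 4)
  after r: (1 3 4 5 2)
  after f': (1 4 2 3 5)
  after r': (1 4)(2 5)

f' r r f' r'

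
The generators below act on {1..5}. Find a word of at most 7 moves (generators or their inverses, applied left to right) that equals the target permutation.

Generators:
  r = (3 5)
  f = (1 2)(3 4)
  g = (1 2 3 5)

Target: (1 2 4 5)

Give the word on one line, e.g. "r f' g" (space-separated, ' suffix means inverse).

f' g r g f

  after f': (1 2)(3 4)
  after g: (1 3 4 5)
  after r: (1 5)(3 4)
  after g: (2 3 4 5)
  after f: (1 2 4 5)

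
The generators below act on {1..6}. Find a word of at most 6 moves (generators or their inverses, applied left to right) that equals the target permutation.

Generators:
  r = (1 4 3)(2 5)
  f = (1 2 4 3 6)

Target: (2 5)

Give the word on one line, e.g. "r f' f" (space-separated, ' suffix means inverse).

f' r' r' f' r

  after f': (1 6 3 4 2)
  after r': (1 6 4 5 2 3)
  after r': (1 6)(2 4)
  after f': (1 3 4)
  after r: (2 5)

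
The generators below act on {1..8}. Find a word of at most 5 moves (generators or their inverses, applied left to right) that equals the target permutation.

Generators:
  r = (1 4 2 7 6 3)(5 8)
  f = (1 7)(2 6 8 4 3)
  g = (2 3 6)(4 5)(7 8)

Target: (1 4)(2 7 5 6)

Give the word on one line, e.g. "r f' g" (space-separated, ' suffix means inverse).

  after r: (1 4 2 7 6 3)(5 8)
  after g': (1 5 7 3)(2 8 4 6)
  after r: (1 8 2 5 6 7)(3 4)
  after r: (1 5 3 2 8 7 4)
  after g: (1 4)(2 7 5 6)

r g' r r g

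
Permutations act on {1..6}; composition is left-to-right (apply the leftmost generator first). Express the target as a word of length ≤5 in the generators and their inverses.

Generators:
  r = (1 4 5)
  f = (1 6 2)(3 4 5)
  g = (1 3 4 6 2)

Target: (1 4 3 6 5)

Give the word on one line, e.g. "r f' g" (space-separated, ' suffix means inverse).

r g' f' f'

  after r: (1 4 5)
  after g': (1 3)(2 6 4 5)
  after f': (1 5 6 3 2)
  after f': (1 4 3 6 5)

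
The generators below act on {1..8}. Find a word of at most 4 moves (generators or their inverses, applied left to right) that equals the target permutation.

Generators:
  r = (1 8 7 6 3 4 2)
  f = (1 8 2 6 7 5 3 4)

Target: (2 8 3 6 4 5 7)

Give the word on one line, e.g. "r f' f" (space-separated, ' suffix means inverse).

r f r' f

  after r: (1 8 7 6 3 4 2)
  after f: (1 2 8 5 3)(4 6)
  after r': (1 4 7 8 5 6 3 2)
  after f: (2 8 3 6 4 5 7)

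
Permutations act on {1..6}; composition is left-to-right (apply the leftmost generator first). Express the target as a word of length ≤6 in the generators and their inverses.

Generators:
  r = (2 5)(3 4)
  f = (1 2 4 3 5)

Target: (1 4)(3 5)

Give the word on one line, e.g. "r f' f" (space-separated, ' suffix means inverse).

f f f r

  after f: (1 2 4 3 5)
  after f: (1 4 5 2 3)
  after f: (1 3 2 5 4)
  after r: (1 4)(3 5)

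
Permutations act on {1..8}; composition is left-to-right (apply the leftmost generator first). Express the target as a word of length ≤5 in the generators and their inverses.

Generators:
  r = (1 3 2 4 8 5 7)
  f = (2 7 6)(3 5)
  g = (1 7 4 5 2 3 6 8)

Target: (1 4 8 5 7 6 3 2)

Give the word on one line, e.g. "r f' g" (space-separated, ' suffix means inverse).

g' r g' f'

  after g': (1 8 6 3 2 5 4 7)
  after r: (1 5 8 6 2 7 3 4)
  after g': (1 4 8 3 7 2)(5 6)
  after f': (1 4 8 5 7 6 3 2)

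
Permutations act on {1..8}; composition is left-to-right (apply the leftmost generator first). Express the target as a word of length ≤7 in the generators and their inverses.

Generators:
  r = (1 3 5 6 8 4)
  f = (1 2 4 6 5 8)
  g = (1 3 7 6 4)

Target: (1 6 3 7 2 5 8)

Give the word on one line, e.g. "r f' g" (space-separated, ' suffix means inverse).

  after g: (1 3 7 6 4)
  after f: (1 3 7 5 8)(2 4)
  after r': (2 8 4)(3 7)(5 6)
  after r': (1 4 2 6 3 7)
  after f: (1 6 3 7 2 5 8)

g f r' r' f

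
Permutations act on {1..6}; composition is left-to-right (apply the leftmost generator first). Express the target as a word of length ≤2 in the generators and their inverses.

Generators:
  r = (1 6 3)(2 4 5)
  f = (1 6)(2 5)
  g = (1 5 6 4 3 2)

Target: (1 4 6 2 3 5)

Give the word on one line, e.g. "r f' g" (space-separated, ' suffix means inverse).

  after r: (1 6 3)(2 4 5)
  after g: (1 4 6 2 3 5)

r g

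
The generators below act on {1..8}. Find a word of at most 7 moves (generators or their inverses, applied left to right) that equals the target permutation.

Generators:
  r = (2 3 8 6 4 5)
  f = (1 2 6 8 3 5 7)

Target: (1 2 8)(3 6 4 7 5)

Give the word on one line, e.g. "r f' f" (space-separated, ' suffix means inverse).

  after f: (1 2 6 8 3 5 7)
  after r: (1 3 2 4 5 7)
  after r: (1 8 6 4 2 5 7)
  after f': (1 6 4)(2 3 8)
  after f': (1 2 8)(3 6 4 7 5)

f r r f' f'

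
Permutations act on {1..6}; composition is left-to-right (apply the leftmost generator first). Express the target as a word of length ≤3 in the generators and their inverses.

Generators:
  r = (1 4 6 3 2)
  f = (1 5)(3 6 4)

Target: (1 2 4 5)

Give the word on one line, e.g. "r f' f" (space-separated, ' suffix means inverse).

  after r': (1 2 3 6 4)
  after f': (1 2 4 5)

r' f'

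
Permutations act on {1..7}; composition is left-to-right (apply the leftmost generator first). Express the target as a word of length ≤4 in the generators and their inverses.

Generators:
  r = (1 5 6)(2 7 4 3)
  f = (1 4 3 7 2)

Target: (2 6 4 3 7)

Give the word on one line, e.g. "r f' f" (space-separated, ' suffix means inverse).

r f f r'

  after r: (1 5 6)(2 7 4 3)
  after f: (1 5 6 4 7 3)
  after f: (1 5 6 3 4 2)
  after r': (2 6 4 3 7)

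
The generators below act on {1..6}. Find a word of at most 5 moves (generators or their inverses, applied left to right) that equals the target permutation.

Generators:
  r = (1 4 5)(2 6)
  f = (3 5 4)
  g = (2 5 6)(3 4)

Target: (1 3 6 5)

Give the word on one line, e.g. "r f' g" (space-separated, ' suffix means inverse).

r f g' g'

  after r: (1 4 5)(2 6)
  after f: (1 3 5)(2 6)
  after g': (1 4 3 2 5)
  after g': (1 3 6 5)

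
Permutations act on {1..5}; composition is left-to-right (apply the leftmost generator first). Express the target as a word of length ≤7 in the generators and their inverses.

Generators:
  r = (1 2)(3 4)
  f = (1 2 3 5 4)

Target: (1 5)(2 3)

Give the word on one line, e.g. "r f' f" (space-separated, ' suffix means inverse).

r' f r r f

  after r': (1 2)(3 4)
  after f: (1 3)(4 5)
  after r: (1 4 5 3 2)
  after r: (1 3)(4 5)
  after f: (1 5)(2 3)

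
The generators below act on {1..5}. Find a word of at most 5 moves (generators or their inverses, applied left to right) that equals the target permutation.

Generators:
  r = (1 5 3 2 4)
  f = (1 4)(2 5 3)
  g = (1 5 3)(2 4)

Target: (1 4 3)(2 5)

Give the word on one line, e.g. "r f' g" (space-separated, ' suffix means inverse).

  after g': (1 3 5)(2 4)
  after f: (1 2)(4 5)
  after g: (1 4 3)(2 5)

g' f g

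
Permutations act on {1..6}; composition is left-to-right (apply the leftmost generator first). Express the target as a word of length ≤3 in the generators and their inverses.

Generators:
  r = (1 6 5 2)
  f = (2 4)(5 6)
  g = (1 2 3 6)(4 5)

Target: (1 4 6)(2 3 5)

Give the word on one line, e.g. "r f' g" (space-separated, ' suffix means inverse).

  after g: (1 2 3 6)(4 5)
  after f': (1 4 6)(2 3 5)

g f'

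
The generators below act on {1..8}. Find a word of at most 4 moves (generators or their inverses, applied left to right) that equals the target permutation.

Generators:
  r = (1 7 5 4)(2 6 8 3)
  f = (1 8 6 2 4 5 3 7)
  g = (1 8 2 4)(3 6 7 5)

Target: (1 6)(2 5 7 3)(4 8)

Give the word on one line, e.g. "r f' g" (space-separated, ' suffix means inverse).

  after g: (1 8 2 4)(3 6 7 5)
  after f: (1 6)(2 5 7 3)(4 8)

g f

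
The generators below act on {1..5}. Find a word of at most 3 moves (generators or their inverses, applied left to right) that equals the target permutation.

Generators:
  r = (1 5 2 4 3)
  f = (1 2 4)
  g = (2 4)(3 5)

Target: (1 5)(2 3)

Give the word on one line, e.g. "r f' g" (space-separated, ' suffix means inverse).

  after g: (2 4)(3 5)
  after r: (1 5)(2 3)

g r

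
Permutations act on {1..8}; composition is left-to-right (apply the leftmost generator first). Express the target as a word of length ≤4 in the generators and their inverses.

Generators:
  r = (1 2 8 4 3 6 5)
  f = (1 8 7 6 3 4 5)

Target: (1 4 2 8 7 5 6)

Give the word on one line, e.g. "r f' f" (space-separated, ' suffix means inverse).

r' f' r f

  after r': (1 5 6 3 4 8 2)
  after f': (1 4)(2 5 7 8)
  after r: (1 3 6 5 7 4 2)
  after f: (1 4 2 8 7 5 6)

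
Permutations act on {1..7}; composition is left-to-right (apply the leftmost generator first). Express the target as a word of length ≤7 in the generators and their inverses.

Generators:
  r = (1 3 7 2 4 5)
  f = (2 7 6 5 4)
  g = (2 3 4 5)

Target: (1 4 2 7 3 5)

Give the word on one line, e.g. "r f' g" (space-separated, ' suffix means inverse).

  after g': (2 5 4 3)
  after f': (2 6 7)(3 4)
  after r: (1 3 5)(2 6)(4 7)
  after g': (1 2 6 5)(3 4 7)
  after f': (1 4 2 7 3 5)

g' f' r g' f'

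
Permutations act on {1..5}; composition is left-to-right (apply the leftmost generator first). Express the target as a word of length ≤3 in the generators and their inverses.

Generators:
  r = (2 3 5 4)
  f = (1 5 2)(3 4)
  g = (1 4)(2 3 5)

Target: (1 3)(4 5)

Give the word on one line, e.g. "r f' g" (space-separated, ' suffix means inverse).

g' f

  after g': (1 4)(2 5 3)
  after f: (1 3)(4 5)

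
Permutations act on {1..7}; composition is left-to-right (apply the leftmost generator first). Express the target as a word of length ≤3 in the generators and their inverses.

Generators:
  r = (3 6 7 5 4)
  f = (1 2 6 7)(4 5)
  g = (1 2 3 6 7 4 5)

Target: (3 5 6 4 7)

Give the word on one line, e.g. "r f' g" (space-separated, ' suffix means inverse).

  after r': (3 4 5 7 6)
  after r': (3 5 6 4 7)

r' r'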